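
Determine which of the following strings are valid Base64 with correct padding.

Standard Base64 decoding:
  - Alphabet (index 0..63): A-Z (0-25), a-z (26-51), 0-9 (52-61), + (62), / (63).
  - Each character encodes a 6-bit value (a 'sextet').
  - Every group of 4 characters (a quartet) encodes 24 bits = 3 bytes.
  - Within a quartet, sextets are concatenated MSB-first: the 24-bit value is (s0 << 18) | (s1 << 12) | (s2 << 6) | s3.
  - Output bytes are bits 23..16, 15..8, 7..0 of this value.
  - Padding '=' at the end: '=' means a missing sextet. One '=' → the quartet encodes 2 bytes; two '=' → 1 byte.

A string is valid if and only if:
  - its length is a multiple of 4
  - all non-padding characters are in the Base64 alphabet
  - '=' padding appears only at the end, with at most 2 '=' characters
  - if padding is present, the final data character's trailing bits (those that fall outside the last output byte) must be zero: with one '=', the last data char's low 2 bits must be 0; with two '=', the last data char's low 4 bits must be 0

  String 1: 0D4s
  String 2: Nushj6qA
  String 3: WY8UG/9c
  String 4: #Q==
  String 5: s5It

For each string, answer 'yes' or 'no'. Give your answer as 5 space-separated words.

Answer: yes yes yes no yes

Derivation:
String 1: '0D4s' → valid
String 2: 'Nushj6qA' → valid
String 3: 'WY8UG/9c' → valid
String 4: '#Q==' → invalid (bad char(s): ['#'])
String 5: 's5It' → valid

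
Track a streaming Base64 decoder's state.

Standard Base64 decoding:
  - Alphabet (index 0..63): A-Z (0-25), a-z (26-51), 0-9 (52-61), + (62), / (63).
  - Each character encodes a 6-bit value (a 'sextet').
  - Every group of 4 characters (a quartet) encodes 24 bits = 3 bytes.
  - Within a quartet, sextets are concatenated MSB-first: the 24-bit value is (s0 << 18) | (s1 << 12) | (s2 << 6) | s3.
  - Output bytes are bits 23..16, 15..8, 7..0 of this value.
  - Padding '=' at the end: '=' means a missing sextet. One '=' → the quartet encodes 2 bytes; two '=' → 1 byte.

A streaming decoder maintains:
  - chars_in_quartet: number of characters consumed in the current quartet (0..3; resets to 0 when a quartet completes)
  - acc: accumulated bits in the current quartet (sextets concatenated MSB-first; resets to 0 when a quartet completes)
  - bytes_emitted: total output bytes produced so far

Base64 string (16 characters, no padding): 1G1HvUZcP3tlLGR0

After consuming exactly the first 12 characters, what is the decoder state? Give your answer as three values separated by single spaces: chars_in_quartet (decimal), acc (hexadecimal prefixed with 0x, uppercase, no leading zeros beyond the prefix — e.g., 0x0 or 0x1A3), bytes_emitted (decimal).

Answer: 0 0x0 9

Derivation:
After char 0 ('1'=53): chars_in_quartet=1 acc=0x35 bytes_emitted=0
After char 1 ('G'=6): chars_in_quartet=2 acc=0xD46 bytes_emitted=0
After char 2 ('1'=53): chars_in_quartet=3 acc=0x351B5 bytes_emitted=0
After char 3 ('H'=7): chars_in_quartet=4 acc=0xD46D47 -> emit D4 6D 47, reset; bytes_emitted=3
After char 4 ('v'=47): chars_in_quartet=1 acc=0x2F bytes_emitted=3
After char 5 ('U'=20): chars_in_quartet=2 acc=0xBD4 bytes_emitted=3
After char 6 ('Z'=25): chars_in_quartet=3 acc=0x2F519 bytes_emitted=3
After char 7 ('c'=28): chars_in_quartet=4 acc=0xBD465C -> emit BD 46 5C, reset; bytes_emitted=6
After char 8 ('P'=15): chars_in_quartet=1 acc=0xF bytes_emitted=6
After char 9 ('3'=55): chars_in_quartet=2 acc=0x3F7 bytes_emitted=6
After char 10 ('t'=45): chars_in_quartet=3 acc=0xFDED bytes_emitted=6
After char 11 ('l'=37): chars_in_quartet=4 acc=0x3F7B65 -> emit 3F 7B 65, reset; bytes_emitted=9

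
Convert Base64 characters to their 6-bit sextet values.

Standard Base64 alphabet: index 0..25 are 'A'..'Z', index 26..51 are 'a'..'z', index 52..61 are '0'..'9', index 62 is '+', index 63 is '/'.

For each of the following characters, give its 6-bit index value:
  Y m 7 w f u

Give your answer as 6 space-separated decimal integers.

'Y': A..Z range, ord('Y') − ord('A') = 24
'm': a..z range, 26 + ord('m') − ord('a') = 38
'7': 0..9 range, 52 + ord('7') − ord('0') = 59
'w': a..z range, 26 + ord('w') − ord('a') = 48
'f': a..z range, 26 + ord('f') − ord('a') = 31
'u': a..z range, 26 + ord('u') − ord('a') = 46

Answer: 24 38 59 48 31 46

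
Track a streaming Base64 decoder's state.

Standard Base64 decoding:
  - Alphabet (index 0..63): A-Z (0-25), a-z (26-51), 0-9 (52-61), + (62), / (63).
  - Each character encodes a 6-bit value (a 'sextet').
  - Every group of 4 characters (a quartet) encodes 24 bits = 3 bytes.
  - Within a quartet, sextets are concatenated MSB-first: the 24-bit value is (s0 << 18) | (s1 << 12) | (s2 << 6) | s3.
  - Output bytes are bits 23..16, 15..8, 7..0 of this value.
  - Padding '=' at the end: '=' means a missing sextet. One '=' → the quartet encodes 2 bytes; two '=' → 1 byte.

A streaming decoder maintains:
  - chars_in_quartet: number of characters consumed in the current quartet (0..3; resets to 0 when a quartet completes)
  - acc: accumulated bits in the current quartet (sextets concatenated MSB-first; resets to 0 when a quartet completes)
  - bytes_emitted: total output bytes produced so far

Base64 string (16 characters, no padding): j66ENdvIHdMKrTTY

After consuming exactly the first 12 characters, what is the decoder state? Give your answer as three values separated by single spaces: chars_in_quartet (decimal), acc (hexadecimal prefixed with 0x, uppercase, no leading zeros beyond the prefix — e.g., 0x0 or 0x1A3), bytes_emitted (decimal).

After char 0 ('j'=35): chars_in_quartet=1 acc=0x23 bytes_emitted=0
After char 1 ('6'=58): chars_in_quartet=2 acc=0x8FA bytes_emitted=0
After char 2 ('6'=58): chars_in_quartet=3 acc=0x23EBA bytes_emitted=0
After char 3 ('E'=4): chars_in_quartet=4 acc=0x8FAE84 -> emit 8F AE 84, reset; bytes_emitted=3
After char 4 ('N'=13): chars_in_quartet=1 acc=0xD bytes_emitted=3
After char 5 ('d'=29): chars_in_quartet=2 acc=0x35D bytes_emitted=3
After char 6 ('v'=47): chars_in_quartet=3 acc=0xD76F bytes_emitted=3
After char 7 ('I'=8): chars_in_quartet=4 acc=0x35DBC8 -> emit 35 DB C8, reset; bytes_emitted=6
After char 8 ('H'=7): chars_in_quartet=1 acc=0x7 bytes_emitted=6
After char 9 ('d'=29): chars_in_quartet=2 acc=0x1DD bytes_emitted=6
After char 10 ('M'=12): chars_in_quartet=3 acc=0x774C bytes_emitted=6
After char 11 ('K'=10): chars_in_quartet=4 acc=0x1DD30A -> emit 1D D3 0A, reset; bytes_emitted=9

Answer: 0 0x0 9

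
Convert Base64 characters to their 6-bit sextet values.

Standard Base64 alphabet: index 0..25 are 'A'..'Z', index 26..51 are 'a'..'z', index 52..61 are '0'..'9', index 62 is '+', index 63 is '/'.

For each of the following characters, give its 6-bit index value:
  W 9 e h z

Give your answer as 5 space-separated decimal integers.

'W': A..Z range, ord('W') − ord('A') = 22
'9': 0..9 range, 52 + ord('9') − ord('0') = 61
'e': a..z range, 26 + ord('e') − ord('a') = 30
'h': a..z range, 26 + ord('h') − ord('a') = 33
'z': a..z range, 26 + ord('z') − ord('a') = 51

Answer: 22 61 30 33 51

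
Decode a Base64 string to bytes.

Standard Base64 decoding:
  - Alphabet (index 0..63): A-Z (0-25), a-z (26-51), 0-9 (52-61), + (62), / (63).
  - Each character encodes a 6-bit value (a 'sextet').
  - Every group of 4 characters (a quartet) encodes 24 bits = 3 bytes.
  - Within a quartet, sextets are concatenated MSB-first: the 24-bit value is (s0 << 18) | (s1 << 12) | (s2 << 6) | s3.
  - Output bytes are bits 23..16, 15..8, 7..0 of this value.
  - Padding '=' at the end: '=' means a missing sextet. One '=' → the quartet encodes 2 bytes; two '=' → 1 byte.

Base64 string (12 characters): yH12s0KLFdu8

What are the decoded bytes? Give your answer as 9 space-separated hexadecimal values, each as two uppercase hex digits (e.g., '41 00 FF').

Answer: C8 7D 76 B3 42 8B 15 DB BC

Derivation:
After char 0 ('y'=50): chars_in_quartet=1 acc=0x32 bytes_emitted=0
After char 1 ('H'=7): chars_in_quartet=2 acc=0xC87 bytes_emitted=0
After char 2 ('1'=53): chars_in_quartet=3 acc=0x321F5 bytes_emitted=0
After char 3 ('2'=54): chars_in_quartet=4 acc=0xC87D76 -> emit C8 7D 76, reset; bytes_emitted=3
After char 4 ('s'=44): chars_in_quartet=1 acc=0x2C bytes_emitted=3
After char 5 ('0'=52): chars_in_quartet=2 acc=0xB34 bytes_emitted=3
After char 6 ('K'=10): chars_in_quartet=3 acc=0x2CD0A bytes_emitted=3
After char 7 ('L'=11): chars_in_quartet=4 acc=0xB3428B -> emit B3 42 8B, reset; bytes_emitted=6
After char 8 ('F'=5): chars_in_quartet=1 acc=0x5 bytes_emitted=6
After char 9 ('d'=29): chars_in_quartet=2 acc=0x15D bytes_emitted=6
After char 10 ('u'=46): chars_in_quartet=3 acc=0x576E bytes_emitted=6
After char 11 ('8'=60): chars_in_quartet=4 acc=0x15DBBC -> emit 15 DB BC, reset; bytes_emitted=9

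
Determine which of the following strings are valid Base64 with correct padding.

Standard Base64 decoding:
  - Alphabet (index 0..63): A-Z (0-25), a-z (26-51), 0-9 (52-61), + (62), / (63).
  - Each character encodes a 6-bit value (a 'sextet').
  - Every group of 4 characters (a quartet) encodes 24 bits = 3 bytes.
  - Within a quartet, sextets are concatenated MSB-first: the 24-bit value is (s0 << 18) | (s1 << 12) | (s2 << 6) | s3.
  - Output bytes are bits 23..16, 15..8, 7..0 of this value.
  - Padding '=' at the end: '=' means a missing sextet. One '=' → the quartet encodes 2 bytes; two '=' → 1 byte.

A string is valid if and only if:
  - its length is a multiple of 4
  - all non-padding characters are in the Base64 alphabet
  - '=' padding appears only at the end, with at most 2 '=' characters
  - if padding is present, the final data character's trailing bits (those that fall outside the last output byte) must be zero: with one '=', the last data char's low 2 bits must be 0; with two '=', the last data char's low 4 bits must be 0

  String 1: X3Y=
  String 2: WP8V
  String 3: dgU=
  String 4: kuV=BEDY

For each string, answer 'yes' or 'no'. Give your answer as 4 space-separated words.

String 1: 'X3Y=' → valid
String 2: 'WP8V' → valid
String 3: 'dgU=' → valid
String 4: 'kuV=BEDY' → invalid (bad char(s): ['=']; '=' in middle)

Answer: yes yes yes no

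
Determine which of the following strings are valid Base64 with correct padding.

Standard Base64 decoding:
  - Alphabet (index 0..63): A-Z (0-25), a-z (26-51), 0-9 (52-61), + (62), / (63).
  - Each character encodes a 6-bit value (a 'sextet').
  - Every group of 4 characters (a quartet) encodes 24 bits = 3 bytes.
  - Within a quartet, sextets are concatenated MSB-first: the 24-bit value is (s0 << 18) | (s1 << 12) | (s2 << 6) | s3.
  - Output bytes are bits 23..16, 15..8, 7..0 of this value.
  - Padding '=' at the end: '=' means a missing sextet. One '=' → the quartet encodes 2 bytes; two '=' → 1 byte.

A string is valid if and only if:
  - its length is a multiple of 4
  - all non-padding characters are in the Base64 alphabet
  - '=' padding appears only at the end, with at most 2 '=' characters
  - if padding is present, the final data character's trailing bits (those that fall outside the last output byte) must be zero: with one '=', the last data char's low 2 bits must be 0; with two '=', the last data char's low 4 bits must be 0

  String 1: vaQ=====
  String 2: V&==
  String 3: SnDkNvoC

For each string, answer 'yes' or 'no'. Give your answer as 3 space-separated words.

Answer: no no yes

Derivation:
String 1: 'vaQ=====' → invalid (5 pad chars (max 2))
String 2: 'V&==' → invalid (bad char(s): ['&'])
String 3: 'SnDkNvoC' → valid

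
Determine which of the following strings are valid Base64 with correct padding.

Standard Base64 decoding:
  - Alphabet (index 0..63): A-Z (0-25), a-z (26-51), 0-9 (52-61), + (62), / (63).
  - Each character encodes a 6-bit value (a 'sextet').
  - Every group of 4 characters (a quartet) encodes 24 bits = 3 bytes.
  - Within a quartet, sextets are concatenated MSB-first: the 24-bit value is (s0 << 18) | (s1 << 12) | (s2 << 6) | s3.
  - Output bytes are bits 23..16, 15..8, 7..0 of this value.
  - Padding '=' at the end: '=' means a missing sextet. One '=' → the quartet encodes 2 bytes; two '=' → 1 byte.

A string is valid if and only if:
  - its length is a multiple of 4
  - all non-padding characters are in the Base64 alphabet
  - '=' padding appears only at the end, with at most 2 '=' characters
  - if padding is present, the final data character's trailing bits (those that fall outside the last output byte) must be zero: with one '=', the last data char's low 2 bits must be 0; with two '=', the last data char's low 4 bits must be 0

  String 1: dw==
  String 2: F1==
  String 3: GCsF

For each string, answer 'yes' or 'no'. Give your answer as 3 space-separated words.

String 1: 'dw==' → valid
String 2: 'F1==' → invalid (bad trailing bits)
String 3: 'GCsF' → valid

Answer: yes no yes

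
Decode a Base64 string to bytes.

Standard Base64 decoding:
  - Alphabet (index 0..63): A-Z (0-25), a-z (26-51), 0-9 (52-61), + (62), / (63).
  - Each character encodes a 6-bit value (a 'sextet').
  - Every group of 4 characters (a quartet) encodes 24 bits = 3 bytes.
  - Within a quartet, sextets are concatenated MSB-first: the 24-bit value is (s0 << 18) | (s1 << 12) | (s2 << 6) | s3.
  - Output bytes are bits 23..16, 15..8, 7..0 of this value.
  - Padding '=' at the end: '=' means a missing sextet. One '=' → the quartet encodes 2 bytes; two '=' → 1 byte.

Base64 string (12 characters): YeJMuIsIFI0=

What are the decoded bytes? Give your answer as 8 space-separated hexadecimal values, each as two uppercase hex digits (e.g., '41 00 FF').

After char 0 ('Y'=24): chars_in_quartet=1 acc=0x18 bytes_emitted=0
After char 1 ('e'=30): chars_in_quartet=2 acc=0x61E bytes_emitted=0
After char 2 ('J'=9): chars_in_quartet=3 acc=0x18789 bytes_emitted=0
After char 3 ('M'=12): chars_in_quartet=4 acc=0x61E24C -> emit 61 E2 4C, reset; bytes_emitted=3
After char 4 ('u'=46): chars_in_quartet=1 acc=0x2E bytes_emitted=3
After char 5 ('I'=8): chars_in_quartet=2 acc=0xB88 bytes_emitted=3
After char 6 ('s'=44): chars_in_quartet=3 acc=0x2E22C bytes_emitted=3
After char 7 ('I'=8): chars_in_quartet=4 acc=0xB88B08 -> emit B8 8B 08, reset; bytes_emitted=6
After char 8 ('F'=5): chars_in_quartet=1 acc=0x5 bytes_emitted=6
After char 9 ('I'=8): chars_in_quartet=2 acc=0x148 bytes_emitted=6
After char 10 ('0'=52): chars_in_quartet=3 acc=0x5234 bytes_emitted=6
Padding '=': partial quartet acc=0x5234 -> emit 14 8D; bytes_emitted=8

Answer: 61 E2 4C B8 8B 08 14 8D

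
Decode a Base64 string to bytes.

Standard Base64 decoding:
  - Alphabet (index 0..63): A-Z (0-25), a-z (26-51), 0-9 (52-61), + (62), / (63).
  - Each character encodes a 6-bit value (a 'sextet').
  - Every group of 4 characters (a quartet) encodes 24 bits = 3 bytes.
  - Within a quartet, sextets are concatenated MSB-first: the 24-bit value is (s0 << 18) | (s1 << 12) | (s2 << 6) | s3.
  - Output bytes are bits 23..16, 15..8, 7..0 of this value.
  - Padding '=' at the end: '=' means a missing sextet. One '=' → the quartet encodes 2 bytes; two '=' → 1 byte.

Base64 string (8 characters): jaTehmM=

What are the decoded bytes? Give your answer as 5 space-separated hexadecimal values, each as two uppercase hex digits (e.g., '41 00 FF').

After char 0 ('j'=35): chars_in_quartet=1 acc=0x23 bytes_emitted=0
After char 1 ('a'=26): chars_in_quartet=2 acc=0x8DA bytes_emitted=0
After char 2 ('T'=19): chars_in_quartet=3 acc=0x23693 bytes_emitted=0
After char 3 ('e'=30): chars_in_quartet=4 acc=0x8DA4DE -> emit 8D A4 DE, reset; bytes_emitted=3
After char 4 ('h'=33): chars_in_quartet=1 acc=0x21 bytes_emitted=3
After char 5 ('m'=38): chars_in_quartet=2 acc=0x866 bytes_emitted=3
After char 6 ('M'=12): chars_in_quartet=3 acc=0x2198C bytes_emitted=3
Padding '=': partial quartet acc=0x2198C -> emit 86 63; bytes_emitted=5

Answer: 8D A4 DE 86 63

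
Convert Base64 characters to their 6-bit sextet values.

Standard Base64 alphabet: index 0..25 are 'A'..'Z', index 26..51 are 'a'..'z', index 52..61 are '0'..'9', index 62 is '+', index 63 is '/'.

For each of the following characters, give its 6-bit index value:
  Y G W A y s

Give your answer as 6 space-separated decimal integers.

'Y': A..Z range, ord('Y') − ord('A') = 24
'G': A..Z range, ord('G') − ord('A') = 6
'W': A..Z range, ord('W') − ord('A') = 22
'A': A..Z range, ord('A') − ord('A') = 0
'y': a..z range, 26 + ord('y') − ord('a') = 50
's': a..z range, 26 + ord('s') − ord('a') = 44

Answer: 24 6 22 0 50 44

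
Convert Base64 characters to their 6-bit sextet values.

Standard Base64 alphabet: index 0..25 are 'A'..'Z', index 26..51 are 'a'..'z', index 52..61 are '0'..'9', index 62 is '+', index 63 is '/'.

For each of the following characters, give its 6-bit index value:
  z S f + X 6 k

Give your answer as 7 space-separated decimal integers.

Answer: 51 18 31 62 23 58 36

Derivation:
'z': a..z range, 26 + ord('z') − ord('a') = 51
'S': A..Z range, ord('S') − ord('A') = 18
'f': a..z range, 26 + ord('f') − ord('a') = 31
'+': index 62
'X': A..Z range, ord('X') − ord('A') = 23
'6': 0..9 range, 52 + ord('6') − ord('0') = 58
'k': a..z range, 26 + ord('k') − ord('a') = 36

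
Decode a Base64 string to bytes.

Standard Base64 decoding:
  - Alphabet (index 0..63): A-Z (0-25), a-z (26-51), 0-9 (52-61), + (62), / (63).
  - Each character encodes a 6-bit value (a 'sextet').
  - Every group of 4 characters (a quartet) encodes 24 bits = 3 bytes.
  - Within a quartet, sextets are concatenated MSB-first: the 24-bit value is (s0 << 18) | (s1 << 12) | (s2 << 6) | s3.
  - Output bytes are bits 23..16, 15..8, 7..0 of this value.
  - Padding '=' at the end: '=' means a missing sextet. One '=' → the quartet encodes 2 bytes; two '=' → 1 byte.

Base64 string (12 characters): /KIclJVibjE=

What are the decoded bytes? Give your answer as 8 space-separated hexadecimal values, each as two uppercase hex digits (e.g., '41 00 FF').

Answer: FC A2 1C 94 95 62 6E 31

Derivation:
After char 0 ('/'=63): chars_in_quartet=1 acc=0x3F bytes_emitted=0
After char 1 ('K'=10): chars_in_quartet=2 acc=0xFCA bytes_emitted=0
After char 2 ('I'=8): chars_in_quartet=3 acc=0x3F288 bytes_emitted=0
After char 3 ('c'=28): chars_in_quartet=4 acc=0xFCA21C -> emit FC A2 1C, reset; bytes_emitted=3
After char 4 ('l'=37): chars_in_quartet=1 acc=0x25 bytes_emitted=3
After char 5 ('J'=9): chars_in_quartet=2 acc=0x949 bytes_emitted=3
After char 6 ('V'=21): chars_in_quartet=3 acc=0x25255 bytes_emitted=3
After char 7 ('i'=34): chars_in_quartet=4 acc=0x949562 -> emit 94 95 62, reset; bytes_emitted=6
After char 8 ('b'=27): chars_in_quartet=1 acc=0x1B bytes_emitted=6
After char 9 ('j'=35): chars_in_quartet=2 acc=0x6E3 bytes_emitted=6
After char 10 ('E'=4): chars_in_quartet=3 acc=0x1B8C4 bytes_emitted=6
Padding '=': partial quartet acc=0x1B8C4 -> emit 6E 31; bytes_emitted=8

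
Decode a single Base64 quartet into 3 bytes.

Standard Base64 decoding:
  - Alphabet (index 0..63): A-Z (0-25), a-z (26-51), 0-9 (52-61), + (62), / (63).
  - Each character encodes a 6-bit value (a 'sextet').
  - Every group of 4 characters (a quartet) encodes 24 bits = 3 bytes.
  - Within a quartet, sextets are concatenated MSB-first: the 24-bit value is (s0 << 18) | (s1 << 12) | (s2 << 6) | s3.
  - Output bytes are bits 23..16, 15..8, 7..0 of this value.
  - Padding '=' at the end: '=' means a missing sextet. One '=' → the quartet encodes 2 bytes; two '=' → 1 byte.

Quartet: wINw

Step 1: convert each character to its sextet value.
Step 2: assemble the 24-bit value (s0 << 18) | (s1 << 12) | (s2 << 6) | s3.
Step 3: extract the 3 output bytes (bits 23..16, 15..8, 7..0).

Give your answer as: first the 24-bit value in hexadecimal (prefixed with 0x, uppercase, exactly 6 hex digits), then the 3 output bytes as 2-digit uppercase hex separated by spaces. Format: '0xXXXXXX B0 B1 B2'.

Sextets: w=48, I=8, N=13, w=48
24-bit: (48<<18) | (8<<12) | (13<<6) | 48
      = 0xC00000 | 0x008000 | 0x000340 | 0x000030
      = 0xC08370
Bytes: (v>>16)&0xFF=C0, (v>>8)&0xFF=83, v&0xFF=70

Answer: 0xC08370 C0 83 70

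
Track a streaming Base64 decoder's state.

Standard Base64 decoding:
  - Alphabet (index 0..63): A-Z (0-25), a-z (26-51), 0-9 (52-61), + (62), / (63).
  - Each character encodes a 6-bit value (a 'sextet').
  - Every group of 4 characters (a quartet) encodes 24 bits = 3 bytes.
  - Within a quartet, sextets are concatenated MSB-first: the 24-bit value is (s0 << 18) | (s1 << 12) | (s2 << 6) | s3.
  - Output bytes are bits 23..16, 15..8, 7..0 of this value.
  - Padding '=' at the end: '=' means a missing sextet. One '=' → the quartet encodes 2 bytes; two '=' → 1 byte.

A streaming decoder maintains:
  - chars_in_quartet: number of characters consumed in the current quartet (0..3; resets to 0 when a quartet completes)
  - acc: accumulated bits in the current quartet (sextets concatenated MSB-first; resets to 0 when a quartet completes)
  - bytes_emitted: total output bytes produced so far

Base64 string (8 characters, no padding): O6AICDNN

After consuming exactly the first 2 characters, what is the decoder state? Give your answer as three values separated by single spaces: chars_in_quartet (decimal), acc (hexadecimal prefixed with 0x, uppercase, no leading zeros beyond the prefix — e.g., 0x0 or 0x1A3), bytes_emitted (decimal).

Answer: 2 0x3BA 0

Derivation:
After char 0 ('O'=14): chars_in_quartet=1 acc=0xE bytes_emitted=0
After char 1 ('6'=58): chars_in_quartet=2 acc=0x3BA bytes_emitted=0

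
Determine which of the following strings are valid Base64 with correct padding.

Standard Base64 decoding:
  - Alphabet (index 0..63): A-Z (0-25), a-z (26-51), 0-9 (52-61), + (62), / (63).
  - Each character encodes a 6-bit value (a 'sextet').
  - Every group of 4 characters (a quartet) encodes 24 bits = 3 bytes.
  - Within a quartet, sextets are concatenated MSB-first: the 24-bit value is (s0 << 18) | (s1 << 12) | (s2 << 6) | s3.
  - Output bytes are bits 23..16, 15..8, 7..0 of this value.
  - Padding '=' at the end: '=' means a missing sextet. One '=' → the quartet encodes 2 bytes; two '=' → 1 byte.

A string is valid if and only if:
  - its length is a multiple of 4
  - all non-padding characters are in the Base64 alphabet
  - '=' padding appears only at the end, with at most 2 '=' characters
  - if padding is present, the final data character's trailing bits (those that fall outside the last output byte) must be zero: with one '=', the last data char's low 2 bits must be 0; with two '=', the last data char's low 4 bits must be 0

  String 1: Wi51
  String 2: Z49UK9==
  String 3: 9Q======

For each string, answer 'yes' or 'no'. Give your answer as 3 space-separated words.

String 1: 'Wi51' → valid
String 2: 'Z49UK9==' → invalid (bad trailing bits)
String 3: '9Q======' → invalid (6 pad chars (max 2))

Answer: yes no no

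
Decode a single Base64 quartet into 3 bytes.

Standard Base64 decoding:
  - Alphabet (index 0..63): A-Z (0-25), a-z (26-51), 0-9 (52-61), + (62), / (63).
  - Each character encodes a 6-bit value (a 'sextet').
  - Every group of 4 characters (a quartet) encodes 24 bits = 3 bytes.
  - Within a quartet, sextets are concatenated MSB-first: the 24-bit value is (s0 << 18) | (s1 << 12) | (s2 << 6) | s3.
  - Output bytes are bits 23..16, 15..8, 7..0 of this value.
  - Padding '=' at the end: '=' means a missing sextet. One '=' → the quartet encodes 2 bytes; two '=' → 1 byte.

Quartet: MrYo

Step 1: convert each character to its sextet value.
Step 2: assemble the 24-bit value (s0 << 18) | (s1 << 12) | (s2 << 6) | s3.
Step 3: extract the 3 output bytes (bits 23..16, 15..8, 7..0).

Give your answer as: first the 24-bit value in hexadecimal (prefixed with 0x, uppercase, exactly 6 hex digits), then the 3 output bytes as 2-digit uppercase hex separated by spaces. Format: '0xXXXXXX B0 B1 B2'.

Answer: 0x32B628 32 B6 28

Derivation:
Sextets: M=12, r=43, Y=24, o=40
24-bit: (12<<18) | (43<<12) | (24<<6) | 40
      = 0x300000 | 0x02B000 | 0x000600 | 0x000028
      = 0x32B628
Bytes: (v>>16)&0xFF=32, (v>>8)&0xFF=B6, v&0xFF=28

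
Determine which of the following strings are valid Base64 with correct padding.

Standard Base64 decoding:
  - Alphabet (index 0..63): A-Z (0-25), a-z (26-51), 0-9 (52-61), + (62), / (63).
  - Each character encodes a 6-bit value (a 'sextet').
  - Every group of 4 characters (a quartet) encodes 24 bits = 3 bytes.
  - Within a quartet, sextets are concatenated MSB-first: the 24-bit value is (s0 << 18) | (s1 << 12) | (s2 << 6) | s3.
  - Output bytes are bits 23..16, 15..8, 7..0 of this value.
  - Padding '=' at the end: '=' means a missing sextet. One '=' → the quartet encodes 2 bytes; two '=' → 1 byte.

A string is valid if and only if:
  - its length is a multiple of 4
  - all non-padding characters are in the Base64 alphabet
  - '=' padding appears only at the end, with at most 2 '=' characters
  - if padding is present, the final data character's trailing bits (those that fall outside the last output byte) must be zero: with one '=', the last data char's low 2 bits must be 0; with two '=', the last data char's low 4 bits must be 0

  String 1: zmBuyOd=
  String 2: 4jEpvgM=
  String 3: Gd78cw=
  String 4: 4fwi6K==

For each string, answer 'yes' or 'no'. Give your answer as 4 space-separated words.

Answer: no yes no no

Derivation:
String 1: 'zmBuyOd=' → invalid (bad trailing bits)
String 2: '4jEpvgM=' → valid
String 3: 'Gd78cw=' → invalid (len=7 not mult of 4)
String 4: '4fwi6K==' → invalid (bad trailing bits)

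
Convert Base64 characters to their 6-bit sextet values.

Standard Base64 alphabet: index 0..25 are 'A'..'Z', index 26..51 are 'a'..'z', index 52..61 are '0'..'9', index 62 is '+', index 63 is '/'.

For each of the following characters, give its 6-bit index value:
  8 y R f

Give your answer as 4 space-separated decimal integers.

'8': 0..9 range, 52 + ord('8') − ord('0') = 60
'y': a..z range, 26 + ord('y') − ord('a') = 50
'R': A..Z range, ord('R') − ord('A') = 17
'f': a..z range, 26 + ord('f') − ord('a') = 31

Answer: 60 50 17 31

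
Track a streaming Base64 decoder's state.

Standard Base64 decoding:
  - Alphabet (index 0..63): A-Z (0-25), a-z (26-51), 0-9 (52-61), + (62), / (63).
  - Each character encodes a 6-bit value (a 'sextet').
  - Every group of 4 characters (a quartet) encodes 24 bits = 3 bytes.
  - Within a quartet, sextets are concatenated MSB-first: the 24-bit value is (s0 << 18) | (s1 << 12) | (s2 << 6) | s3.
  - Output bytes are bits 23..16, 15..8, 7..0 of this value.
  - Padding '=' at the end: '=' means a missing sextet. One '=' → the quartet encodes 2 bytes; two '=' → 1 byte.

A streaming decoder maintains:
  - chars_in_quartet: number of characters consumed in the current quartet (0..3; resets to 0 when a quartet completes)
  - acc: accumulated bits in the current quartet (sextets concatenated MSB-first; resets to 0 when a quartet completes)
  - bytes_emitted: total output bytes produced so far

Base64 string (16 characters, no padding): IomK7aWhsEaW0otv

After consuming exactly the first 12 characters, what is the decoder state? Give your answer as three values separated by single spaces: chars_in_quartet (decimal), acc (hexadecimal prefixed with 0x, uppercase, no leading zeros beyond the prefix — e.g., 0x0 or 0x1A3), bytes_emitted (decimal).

After char 0 ('I'=8): chars_in_quartet=1 acc=0x8 bytes_emitted=0
After char 1 ('o'=40): chars_in_quartet=2 acc=0x228 bytes_emitted=0
After char 2 ('m'=38): chars_in_quartet=3 acc=0x8A26 bytes_emitted=0
After char 3 ('K'=10): chars_in_quartet=4 acc=0x22898A -> emit 22 89 8A, reset; bytes_emitted=3
After char 4 ('7'=59): chars_in_quartet=1 acc=0x3B bytes_emitted=3
After char 5 ('a'=26): chars_in_quartet=2 acc=0xEDA bytes_emitted=3
After char 6 ('W'=22): chars_in_quartet=3 acc=0x3B696 bytes_emitted=3
After char 7 ('h'=33): chars_in_quartet=4 acc=0xEDA5A1 -> emit ED A5 A1, reset; bytes_emitted=6
After char 8 ('s'=44): chars_in_quartet=1 acc=0x2C bytes_emitted=6
After char 9 ('E'=4): chars_in_quartet=2 acc=0xB04 bytes_emitted=6
After char 10 ('a'=26): chars_in_quartet=3 acc=0x2C11A bytes_emitted=6
After char 11 ('W'=22): chars_in_quartet=4 acc=0xB04696 -> emit B0 46 96, reset; bytes_emitted=9

Answer: 0 0x0 9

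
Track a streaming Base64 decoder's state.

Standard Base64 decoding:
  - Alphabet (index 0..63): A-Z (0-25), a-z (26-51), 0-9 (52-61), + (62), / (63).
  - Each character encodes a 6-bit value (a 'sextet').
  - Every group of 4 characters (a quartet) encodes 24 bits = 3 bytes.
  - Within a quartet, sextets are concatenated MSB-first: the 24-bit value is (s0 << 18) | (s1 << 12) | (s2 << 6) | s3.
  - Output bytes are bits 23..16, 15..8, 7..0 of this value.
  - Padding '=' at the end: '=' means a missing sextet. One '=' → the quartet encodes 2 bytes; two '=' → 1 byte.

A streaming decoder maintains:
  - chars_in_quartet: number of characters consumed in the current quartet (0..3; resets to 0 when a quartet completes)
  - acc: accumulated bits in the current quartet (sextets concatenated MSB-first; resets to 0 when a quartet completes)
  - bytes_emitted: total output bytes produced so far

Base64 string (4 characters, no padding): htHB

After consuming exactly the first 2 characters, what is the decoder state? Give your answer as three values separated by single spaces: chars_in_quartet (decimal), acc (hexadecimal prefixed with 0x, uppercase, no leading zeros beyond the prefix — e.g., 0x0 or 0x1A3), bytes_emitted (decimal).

Answer: 2 0x86D 0

Derivation:
After char 0 ('h'=33): chars_in_quartet=1 acc=0x21 bytes_emitted=0
After char 1 ('t'=45): chars_in_quartet=2 acc=0x86D bytes_emitted=0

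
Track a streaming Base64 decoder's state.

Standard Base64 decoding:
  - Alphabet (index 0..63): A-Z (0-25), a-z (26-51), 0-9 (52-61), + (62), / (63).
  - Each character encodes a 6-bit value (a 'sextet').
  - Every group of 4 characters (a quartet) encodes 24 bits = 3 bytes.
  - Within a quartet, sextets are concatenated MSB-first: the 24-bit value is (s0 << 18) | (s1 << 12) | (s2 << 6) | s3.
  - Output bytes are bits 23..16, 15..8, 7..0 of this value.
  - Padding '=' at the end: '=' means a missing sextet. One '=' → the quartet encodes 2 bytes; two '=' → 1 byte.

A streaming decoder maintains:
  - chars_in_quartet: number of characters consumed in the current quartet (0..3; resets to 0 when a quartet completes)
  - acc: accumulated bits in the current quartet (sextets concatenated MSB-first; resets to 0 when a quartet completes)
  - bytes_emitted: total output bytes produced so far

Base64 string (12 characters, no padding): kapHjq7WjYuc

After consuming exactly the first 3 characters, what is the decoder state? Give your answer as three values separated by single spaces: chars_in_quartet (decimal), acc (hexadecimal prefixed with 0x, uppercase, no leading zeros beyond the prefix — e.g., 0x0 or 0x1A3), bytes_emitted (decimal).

After char 0 ('k'=36): chars_in_quartet=1 acc=0x24 bytes_emitted=0
After char 1 ('a'=26): chars_in_quartet=2 acc=0x91A bytes_emitted=0
After char 2 ('p'=41): chars_in_quartet=3 acc=0x246A9 bytes_emitted=0

Answer: 3 0x246A9 0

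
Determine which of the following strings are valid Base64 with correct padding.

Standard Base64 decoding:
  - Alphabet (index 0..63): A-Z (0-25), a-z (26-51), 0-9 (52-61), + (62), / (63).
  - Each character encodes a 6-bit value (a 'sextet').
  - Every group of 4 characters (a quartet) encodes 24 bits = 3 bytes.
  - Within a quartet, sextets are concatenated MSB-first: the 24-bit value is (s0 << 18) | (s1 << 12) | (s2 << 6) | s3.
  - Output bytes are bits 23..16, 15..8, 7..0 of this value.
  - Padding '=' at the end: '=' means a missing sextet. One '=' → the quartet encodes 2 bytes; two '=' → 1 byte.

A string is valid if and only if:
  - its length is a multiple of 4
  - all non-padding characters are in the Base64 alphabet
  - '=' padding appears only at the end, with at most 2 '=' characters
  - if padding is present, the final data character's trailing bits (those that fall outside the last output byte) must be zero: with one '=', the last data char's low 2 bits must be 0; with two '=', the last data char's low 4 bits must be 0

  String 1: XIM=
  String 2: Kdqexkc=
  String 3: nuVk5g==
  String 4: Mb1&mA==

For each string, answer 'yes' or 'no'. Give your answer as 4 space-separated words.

String 1: 'XIM=' → valid
String 2: 'Kdqexkc=' → valid
String 3: 'nuVk5g==' → valid
String 4: 'Mb1&mA==' → invalid (bad char(s): ['&'])

Answer: yes yes yes no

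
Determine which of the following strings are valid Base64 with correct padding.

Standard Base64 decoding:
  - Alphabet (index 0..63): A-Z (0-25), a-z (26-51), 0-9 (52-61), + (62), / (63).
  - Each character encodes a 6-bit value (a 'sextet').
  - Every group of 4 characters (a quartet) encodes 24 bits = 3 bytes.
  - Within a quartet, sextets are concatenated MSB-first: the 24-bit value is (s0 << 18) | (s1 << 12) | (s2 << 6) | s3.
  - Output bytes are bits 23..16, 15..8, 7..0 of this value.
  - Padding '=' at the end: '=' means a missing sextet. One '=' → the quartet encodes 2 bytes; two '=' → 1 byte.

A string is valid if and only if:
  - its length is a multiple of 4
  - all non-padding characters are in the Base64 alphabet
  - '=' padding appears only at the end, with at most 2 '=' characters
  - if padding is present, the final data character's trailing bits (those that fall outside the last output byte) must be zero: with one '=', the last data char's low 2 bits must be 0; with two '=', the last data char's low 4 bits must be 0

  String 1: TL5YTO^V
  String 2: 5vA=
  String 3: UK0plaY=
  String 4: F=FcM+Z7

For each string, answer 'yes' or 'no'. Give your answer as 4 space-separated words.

String 1: 'TL5YTO^V' → invalid (bad char(s): ['^'])
String 2: '5vA=' → valid
String 3: 'UK0plaY=' → valid
String 4: 'F=FcM+Z7' → invalid (bad char(s): ['=']; '=' in middle)

Answer: no yes yes no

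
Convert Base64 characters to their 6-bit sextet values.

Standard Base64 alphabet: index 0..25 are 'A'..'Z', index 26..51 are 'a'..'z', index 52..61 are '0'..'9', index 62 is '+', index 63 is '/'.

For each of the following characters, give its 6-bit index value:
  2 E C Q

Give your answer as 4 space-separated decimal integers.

'2': 0..9 range, 52 + ord('2') − ord('0') = 54
'E': A..Z range, ord('E') − ord('A') = 4
'C': A..Z range, ord('C') − ord('A') = 2
'Q': A..Z range, ord('Q') − ord('A') = 16

Answer: 54 4 2 16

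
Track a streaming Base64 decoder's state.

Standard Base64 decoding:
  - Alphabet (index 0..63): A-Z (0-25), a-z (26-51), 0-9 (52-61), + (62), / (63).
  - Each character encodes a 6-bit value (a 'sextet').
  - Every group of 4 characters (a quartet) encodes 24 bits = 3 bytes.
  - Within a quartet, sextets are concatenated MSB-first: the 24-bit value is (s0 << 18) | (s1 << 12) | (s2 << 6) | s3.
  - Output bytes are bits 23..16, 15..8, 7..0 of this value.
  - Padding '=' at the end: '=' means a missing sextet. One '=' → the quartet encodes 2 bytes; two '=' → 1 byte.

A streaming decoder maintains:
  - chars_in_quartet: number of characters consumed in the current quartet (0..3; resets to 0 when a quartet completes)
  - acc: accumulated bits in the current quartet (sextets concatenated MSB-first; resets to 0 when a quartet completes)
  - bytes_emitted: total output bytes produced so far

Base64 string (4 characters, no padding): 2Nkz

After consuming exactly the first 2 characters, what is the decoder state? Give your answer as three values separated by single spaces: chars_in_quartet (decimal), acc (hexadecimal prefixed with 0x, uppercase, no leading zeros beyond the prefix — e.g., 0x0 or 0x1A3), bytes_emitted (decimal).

Answer: 2 0xD8D 0

Derivation:
After char 0 ('2'=54): chars_in_quartet=1 acc=0x36 bytes_emitted=0
After char 1 ('N'=13): chars_in_quartet=2 acc=0xD8D bytes_emitted=0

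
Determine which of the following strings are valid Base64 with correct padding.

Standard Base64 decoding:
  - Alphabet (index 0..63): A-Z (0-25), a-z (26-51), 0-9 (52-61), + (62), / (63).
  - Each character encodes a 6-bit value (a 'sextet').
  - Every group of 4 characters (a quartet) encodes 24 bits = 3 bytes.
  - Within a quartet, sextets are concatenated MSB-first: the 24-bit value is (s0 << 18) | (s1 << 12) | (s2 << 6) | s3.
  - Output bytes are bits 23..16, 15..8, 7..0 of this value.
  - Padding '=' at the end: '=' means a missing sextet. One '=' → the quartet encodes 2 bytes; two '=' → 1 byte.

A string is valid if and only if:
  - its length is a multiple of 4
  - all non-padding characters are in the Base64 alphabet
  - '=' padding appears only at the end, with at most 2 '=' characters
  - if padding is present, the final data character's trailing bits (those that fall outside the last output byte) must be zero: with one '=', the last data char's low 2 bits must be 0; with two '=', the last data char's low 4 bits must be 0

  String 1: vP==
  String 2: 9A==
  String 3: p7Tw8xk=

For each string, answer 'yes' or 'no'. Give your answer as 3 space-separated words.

Answer: no yes yes

Derivation:
String 1: 'vP==' → invalid (bad trailing bits)
String 2: '9A==' → valid
String 3: 'p7Tw8xk=' → valid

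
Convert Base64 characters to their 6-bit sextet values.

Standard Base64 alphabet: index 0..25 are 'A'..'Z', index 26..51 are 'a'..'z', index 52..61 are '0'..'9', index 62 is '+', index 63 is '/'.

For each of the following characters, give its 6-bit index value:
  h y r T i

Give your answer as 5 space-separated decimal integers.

Answer: 33 50 43 19 34

Derivation:
'h': a..z range, 26 + ord('h') − ord('a') = 33
'y': a..z range, 26 + ord('y') − ord('a') = 50
'r': a..z range, 26 + ord('r') − ord('a') = 43
'T': A..Z range, ord('T') − ord('A') = 19
'i': a..z range, 26 + ord('i') − ord('a') = 34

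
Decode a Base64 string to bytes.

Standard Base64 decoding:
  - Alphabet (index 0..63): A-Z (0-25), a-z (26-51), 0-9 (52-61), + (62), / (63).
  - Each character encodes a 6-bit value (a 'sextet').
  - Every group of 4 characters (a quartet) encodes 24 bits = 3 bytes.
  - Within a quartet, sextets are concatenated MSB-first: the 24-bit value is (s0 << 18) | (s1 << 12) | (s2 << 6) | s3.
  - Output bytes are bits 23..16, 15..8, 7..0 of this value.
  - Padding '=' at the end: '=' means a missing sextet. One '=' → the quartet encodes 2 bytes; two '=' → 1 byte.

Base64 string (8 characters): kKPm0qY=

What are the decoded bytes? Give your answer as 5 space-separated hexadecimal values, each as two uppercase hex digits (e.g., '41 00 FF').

After char 0 ('k'=36): chars_in_quartet=1 acc=0x24 bytes_emitted=0
After char 1 ('K'=10): chars_in_quartet=2 acc=0x90A bytes_emitted=0
After char 2 ('P'=15): chars_in_quartet=3 acc=0x2428F bytes_emitted=0
After char 3 ('m'=38): chars_in_quartet=4 acc=0x90A3E6 -> emit 90 A3 E6, reset; bytes_emitted=3
After char 4 ('0'=52): chars_in_quartet=1 acc=0x34 bytes_emitted=3
After char 5 ('q'=42): chars_in_quartet=2 acc=0xD2A bytes_emitted=3
After char 6 ('Y'=24): chars_in_quartet=3 acc=0x34A98 bytes_emitted=3
Padding '=': partial quartet acc=0x34A98 -> emit D2 A6; bytes_emitted=5

Answer: 90 A3 E6 D2 A6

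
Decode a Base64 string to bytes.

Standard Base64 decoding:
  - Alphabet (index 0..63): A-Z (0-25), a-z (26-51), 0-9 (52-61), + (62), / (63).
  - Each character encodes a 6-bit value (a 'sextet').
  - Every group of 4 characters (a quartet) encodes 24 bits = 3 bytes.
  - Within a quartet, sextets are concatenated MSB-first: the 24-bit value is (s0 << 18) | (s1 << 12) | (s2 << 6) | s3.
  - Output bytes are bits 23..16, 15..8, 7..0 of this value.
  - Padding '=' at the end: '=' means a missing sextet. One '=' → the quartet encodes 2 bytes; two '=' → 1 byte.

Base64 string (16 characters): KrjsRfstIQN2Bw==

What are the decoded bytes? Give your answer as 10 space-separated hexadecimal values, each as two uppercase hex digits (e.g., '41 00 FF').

After char 0 ('K'=10): chars_in_quartet=1 acc=0xA bytes_emitted=0
After char 1 ('r'=43): chars_in_quartet=2 acc=0x2AB bytes_emitted=0
After char 2 ('j'=35): chars_in_quartet=3 acc=0xAAE3 bytes_emitted=0
After char 3 ('s'=44): chars_in_quartet=4 acc=0x2AB8EC -> emit 2A B8 EC, reset; bytes_emitted=3
After char 4 ('R'=17): chars_in_quartet=1 acc=0x11 bytes_emitted=3
After char 5 ('f'=31): chars_in_quartet=2 acc=0x45F bytes_emitted=3
After char 6 ('s'=44): chars_in_quartet=3 acc=0x117EC bytes_emitted=3
After char 7 ('t'=45): chars_in_quartet=4 acc=0x45FB2D -> emit 45 FB 2D, reset; bytes_emitted=6
After char 8 ('I'=8): chars_in_quartet=1 acc=0x8 bytes_emitted=6
After char 9 ('Q'=16): chars_in_quartet=2 acc=0x210 bytes_emitted=6
After char 10 ('N'=13): chars_in_quartet=3 acc=0x840D bytes_emitted=6
After char 11 ('2'=54): chars_in_quartet=4 acc=0x210376 -> emit 21 03 76, reset; bytes_emitted=9
After char 12 ('B'=1): chars_in_quartet=1 acc=0x1 bytes_emitted=9
After char 13 ('w'=48): chars_in_quartet=2 acc=0x70 bytes_emitted=9
Padding '==': partial quartet acc=0x70 -> emit 07; bytes_emitted=10

Answer: 2A B8 EC 45 FB 2D 21 03 76 07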